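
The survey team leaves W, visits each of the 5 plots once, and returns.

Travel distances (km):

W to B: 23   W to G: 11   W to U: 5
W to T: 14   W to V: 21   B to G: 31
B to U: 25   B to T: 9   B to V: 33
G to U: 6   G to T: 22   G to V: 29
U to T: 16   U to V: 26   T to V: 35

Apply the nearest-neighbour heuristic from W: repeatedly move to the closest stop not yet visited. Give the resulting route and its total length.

At W the remaining stops are U 5, G 11, T 14, V 21, B 23; go to U.
At U the remaining stops are G 6, T 16, B 25, V 26; go to G.
At G the remaining stops are T 22, V 29, B 31; go to T.
At T the remaining stops are B 9, V 35; go to B.
At B the remaining stops are V 33; go to V.
Return V→W: 21.
Total = 5 + 6 + 22 + 9 + 33 + 21 = 96.

Total distance 96 km via the nearest-neighbour route W → U → G → T → B → V → W.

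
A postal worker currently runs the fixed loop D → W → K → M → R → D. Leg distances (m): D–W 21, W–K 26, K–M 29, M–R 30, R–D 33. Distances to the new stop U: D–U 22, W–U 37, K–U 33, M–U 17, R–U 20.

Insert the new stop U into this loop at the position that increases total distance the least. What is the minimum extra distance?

Insertion cost between consecutive stops i–j is d(i,U) + d(U,j) − d(i,j):
  between D and W: 22 + 37 − 21 = 38
  between W and K: 37 + 33 − 26 = 44
  between K and M: 33 + 17 − 29 = 21
  between M and R: 17 + 20 − 30 = 7
  between R and D: 20 + 22 − 33 = 9
Cheapest insertion is between M and R, adding 7.
New total = 139 + 7 = 146.

Minimum extra distance: 7 m, inserting U between M and R.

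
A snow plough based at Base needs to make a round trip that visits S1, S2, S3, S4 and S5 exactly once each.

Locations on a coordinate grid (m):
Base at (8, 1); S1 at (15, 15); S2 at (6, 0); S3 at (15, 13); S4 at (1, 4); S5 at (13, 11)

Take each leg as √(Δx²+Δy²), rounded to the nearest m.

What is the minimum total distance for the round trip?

There are 60 distinct closed tours to check (reversals are equivalent).
Base - S1 - S2 - S3 - S4 - S5 - Base: 16+17+16+17+14+11 = 91
Base - S1 - S2 - S3 - S5 - S4 - Base: 16+17+16+3+14+8 = 74
Base - S1 - S2 - S4 - S3 - S5 - Base: 16+17+6+17+3+11 = 70
Base - S1 - S2 - S4 - S5 - S3 - Base: 16+17+6+14+3+14 = 70
Base - S1 - S2 - S5 - S3 - S4 - Base: 16+17+13+3+17+8 = 74
Base - S1 - S2 - S5 - S4 - S3 - Base: 16+17+13+14+17+14 = 91
Base - S1 - S3 - S2 - S4 - S5 - Base: 16+2+16+6+14+11 = 65
Base - S1 - S3 - S2 - S5 - S4 - Base: 16+2+16+13+14+8 = 69
Base - S1 - S3 - S4 - S2 - S5 - Base: 16+2+17+6+13+11 = 65
Base - S1 - S3 - S4 - S5 - S2 - Base: 16+2+17+14+13+2 = 64
Base - S1 - S3 - S5 - S2 - S4 - Base: 16+2+3+13+6+8 = 48
Base - S1 - S3 - S5 - S4 - S2 - Base: 16+2+3+14+6+2 = 43
Base - S1 - S4 - S2 - S3 - S5 - Base: 16+18+6+16+3+11 = 70
Base - S1 - S4 - S2 - S5 - S3 - Base: 16+18+6+13+3+14 = 70
… (46 more)
Base - S2 - S4 - S1 - S3 - S5 - Base: 2+6+18+2+3+11 = 42  ← best
The minimum is 42.
One optimal route: Base → S2 → S4 → S1 → S3 → S5 → Base (or its reverse).

42 m — the shortest possible round trip.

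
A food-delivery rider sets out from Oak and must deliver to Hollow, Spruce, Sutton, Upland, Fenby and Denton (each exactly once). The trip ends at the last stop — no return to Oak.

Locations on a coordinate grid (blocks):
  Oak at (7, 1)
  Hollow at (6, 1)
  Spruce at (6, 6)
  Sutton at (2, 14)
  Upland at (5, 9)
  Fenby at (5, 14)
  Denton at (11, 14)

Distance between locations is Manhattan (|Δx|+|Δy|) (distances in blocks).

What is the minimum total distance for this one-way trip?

There are 6! = 720 possible orderings.
Oak → Hollow → Spruce → Sutton → Upland → Fenby → Denton: 1+5+12+8+5+6 = 37
Oak → Hollow → Spruce → Sutton → Upland → Denton → Fenby: 1+5+12+8+11+6 = 43
Oak → Hollow → Spruce → Sutton → Fenby → Upland → Denton: 1+5+12+3+5+11 = 37
Oak → Hollow → Spruce → Sutton → Fenby → Denton → Upland: 1+5+12+3+6+11 = 38
Oak → Hollow → Spruce → Sutton → Denton → Upland → Fenby: 1+5+12+9+11+5 = 43
Oak → Hollow → Spruce → Sutton → Denton → Fenby → Upland: 1+5+12+9+6+5 = 38
Oak → Hollow → Spruce → Upland → Sutton → Fenby → Denton: 1+5+4+8+3+6 = 27
Oak → Hollow → Spruce → Upland → Sutton → Denton → Fenby: 1+5+4+8+9+6 = 33
… (712 more)
The minimum is 27.
One shortest path: Oak → Hollow → Spruce → Upland → Sutton → Fenby → Denton.

27 blocks — the minimum one-way total.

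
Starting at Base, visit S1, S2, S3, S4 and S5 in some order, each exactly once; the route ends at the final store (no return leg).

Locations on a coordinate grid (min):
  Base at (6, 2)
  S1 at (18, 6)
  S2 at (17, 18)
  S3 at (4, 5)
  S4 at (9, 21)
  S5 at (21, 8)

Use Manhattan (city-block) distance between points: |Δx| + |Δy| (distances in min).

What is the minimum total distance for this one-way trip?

There are 5! = 120 possible orderings.
Base - S1 - S2 - S3 - S4 - S5: 16+13+26+21+25 = 101
Base - S1 - S2 - S3 - S5 - S4: 16+13+26+20+25 = 100
Base - S1 - S2 - S4 - S3 - S5: 16+13+11+21+20 = 81
Base - S1 - S2 - S4 - S5 - S3: 16+13+11+25+20 = 85
Base - S1 - S2 - S5 - S3 - S4: 16+13+14+20+21 = 84
Base - S1 - S2 - S5 - S4 - S3: 16+13+14+25+21 = 89
Base - S1 - S3 - S2 - S4 - S5: 16+15+26+11+25 = 93
Base - S1 - S3 - S2 - S5 - S4: 16+15+26+14+25 = 96
Base - S1 - S3 - S4 - S2 - S5: 16+15+21+11+14 = 77
Base - S1 - S3 - S4 - S5 - S2: 16+15+21+25+14 = 91
Base - S1 - S3 - S5 - S2 - S4: 16+15+20+14+11 = 76
Base - S1 - S3 - S5 - S4 - S2: 16+15+20+25+11 = 87
Base - S1 - S4 - S2 - S3 - S5: 16+24+11+26+20 = 97
Base - S1 - S4 - S2 - S5 - S3: 16+24+11+14+20 = 85
… (106 more)
Base - S3 - S1 - S5 - S2 - S4: 5+15+5+14+11 = 50  ← best
The minimum is 50.
One shortest path: Base → S3 → S1 → S5 → S2 → S4.

Shortest open route: 50 min.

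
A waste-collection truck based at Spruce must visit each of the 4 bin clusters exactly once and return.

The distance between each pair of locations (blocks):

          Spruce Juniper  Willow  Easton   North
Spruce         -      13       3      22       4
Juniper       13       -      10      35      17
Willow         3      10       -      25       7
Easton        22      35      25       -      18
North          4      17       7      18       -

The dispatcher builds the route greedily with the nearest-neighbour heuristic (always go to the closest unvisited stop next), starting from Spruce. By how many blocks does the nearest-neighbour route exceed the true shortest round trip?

14 blocks longer than the optimal tour.

From Spruce: Willow=3, North=4, Juniper=13, Easton=22 → choose Willow (3).
From Willow: North=7, Juniper=10, Easton=25 → choose North (7).
From North: Juniper=17, Easton=18 → choose Juniper (17).
From Juniper: Easton=35 → choose Easton (35).
NN route Spruce → Willow → North → Juniper → Easton → Spruce costs 84.
Optimal: Spruce → Juniper → Willow → Easton → North → Spruce costs 70 (by enumerating all 12 distinct tours).
Excess = 84 − 70 = 14.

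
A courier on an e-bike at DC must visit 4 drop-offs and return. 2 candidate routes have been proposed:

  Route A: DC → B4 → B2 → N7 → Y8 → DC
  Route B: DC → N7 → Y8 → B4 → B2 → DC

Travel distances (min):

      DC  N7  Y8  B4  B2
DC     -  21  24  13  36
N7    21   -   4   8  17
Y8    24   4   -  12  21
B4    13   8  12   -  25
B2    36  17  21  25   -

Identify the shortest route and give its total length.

Route A: 13 + 25 + 17 + 4 + 24 = 83
Route B: 21 + 4 + 12 + 25 + 36 = 98

83 min — Route A is the shortest.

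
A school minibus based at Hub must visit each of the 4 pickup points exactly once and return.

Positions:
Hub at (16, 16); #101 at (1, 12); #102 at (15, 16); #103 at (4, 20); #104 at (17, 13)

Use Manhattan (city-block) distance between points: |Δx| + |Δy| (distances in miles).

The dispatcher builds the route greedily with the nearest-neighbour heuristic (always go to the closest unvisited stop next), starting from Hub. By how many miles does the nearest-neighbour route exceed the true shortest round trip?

Hub: #102=1, #104=4, #103=16, #101=19 ⇒ #102
#102: #104=5, #103=15, #101=18 ⇒ #104
#104: #101=17, #103=20 ⇒ #101
#101: #103=11 ⇒ #103
NN route Hub → #102 → #104 → #101 → #103 → Hub costs 50.
Optimal: Hub → #102 → #103 → #101 → #104 → Hub costs 48 (by enumerating all 12 distinct tours).
Excess = 50 − 48 = 2.

2 miles longer than the optimal tour.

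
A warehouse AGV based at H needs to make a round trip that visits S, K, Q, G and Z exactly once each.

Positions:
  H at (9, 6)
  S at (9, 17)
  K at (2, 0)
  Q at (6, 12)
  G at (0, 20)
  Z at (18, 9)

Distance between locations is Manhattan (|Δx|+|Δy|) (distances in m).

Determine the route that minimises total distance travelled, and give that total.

H → S → K → Q → G → Z → H: 11+24+16+14+29+12 = 106
H → S → K → Q → Z → G → H: 11+24+16+15+29+23 = 118
H → S → K → G → Q → Z → H: 11+24+22+14+15+12 = 98
H → S → K → G → Z → Q → H: 11+24+22+29+15+9 = 110
H → S → K → Z → Q → G → H: 11+24+25+15+14+23 = 112
H → S → K → Z → G → Q → H: 11+24+25+29+14+9 = 112
H → S → Q → K → G → Z → H: 11+8+16+22+29+12 = 98
H → S → Q → K → Z → G → H: 11+8+16+25+29+23 = 112
H → S → Q → G → K → Z → H: 11+8+14+22+25+12 = 92
H → S → Q → G → Z → K → H: 11+8+14+29+25+13 = 100
H → S → Q → Z → K → G → H: 11+8+15+25+22+23 = 104
H → S → Q → Z → G → K → H: 11+8+15+29+22+13 = 98
H → S → G → K → Q → Z → H: 11+12+22+16+15+12 = 88
H → S → G → K → Z → Q → H: 11+12+22+25+15+9 = 94
… (46 more)
H → K → G → S → Q → Z → H: 13+22+12+8+15+12 = 82  ← best
The minimum is 82.
One optimal route: H → K → G → S → Q → Z → H (or its reverse).

82 m — the shortest possible round trip.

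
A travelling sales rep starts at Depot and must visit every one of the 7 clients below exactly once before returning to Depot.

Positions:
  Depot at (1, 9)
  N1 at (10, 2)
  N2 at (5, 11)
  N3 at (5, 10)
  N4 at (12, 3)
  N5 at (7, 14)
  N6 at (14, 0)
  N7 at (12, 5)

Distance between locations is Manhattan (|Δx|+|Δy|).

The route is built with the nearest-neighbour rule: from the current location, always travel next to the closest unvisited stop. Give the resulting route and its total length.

At Depot the remaining stops are N3 5, N2 6, N5 11, N7 15, N1 16, N4 17, N6 22; go to N3.
At N3 the remaining stops are N2 1, N5 6, N7 12, N1 13, N4 14, N6 19; go to N2.
At N2 the remaining stops are N5 5, N7 13, N1 14, N4 15, N6 20; go to N5.
At N5 the remaining stops are N7 14, N1 15, N4 16, N6 21; go to N7.
At N7 the remaining stops are N4 2, N1 5, N6 7; go to N4.
At N4 the remaining stops are N1 3, N6 5; go to N1.
At N1 the remaining stops are N6 6; go to N6.
Return N6→Depot: 22.
Total = 5 + 1 + 5 + 14 + 2 + 3 + 6 + 22 = 58.

58 along Depot → N3 → N2 → N5 → N7 → N4 → N1 → N6 → Depot.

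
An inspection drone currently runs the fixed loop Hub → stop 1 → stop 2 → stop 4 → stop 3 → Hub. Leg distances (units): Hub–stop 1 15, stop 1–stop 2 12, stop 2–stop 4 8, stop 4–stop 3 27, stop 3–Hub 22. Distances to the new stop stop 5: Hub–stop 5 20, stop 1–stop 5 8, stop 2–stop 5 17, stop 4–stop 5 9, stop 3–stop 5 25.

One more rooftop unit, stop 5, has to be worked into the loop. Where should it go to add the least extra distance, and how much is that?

Insertion cost between consecutive stops i–j is d(i,stop 5) + d(stop 5,j) − d(i,j):
  between Hub and stop 1: 20 + 8 − 15 = 13
  between stop 1 and stop 2: 8 + 17 − 12 = 13
  between stop 2 and stop 4: 17 + 9 − 8 = 18
  between stop 4 and stop 3: 9 + 25 − 27 = 7
  between stop 3 and Hub: 25 + 20 − 22 = 23
Cheapest insertion is between stop 4 and stop 3, adding 7.
New total = 84 + 7 = 91.

Minimum extra distance: 7, inserting stop 5 between stop 4 and stop 3.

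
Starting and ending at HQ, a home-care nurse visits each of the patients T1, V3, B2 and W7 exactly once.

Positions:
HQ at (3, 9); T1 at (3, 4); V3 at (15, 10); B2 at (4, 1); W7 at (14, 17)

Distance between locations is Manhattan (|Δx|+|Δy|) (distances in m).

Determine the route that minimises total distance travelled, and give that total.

56 m — the shortest possible round trip.

HQ-T1-V3-B2-W7-HQ: 5+18+20+26+19 = 88
HQ-T1-V3-W7-B2-HQ: 5+18+8+26+9 = 66
HQ-T1-B2-V3-W7-HQ: 5+4+20+8+19 = 56
HQ-T1-B2-W7-V3-HQ: 5+4+26+8+13 = 56
HQ-T1-W7-V3-B2-HQ: 5+24+8+20+9 = 66
HQ-T1-W7-B2-V3-HQ: 5+24+26+20+13 = 88
HQ-V3-T1-B2-W7-HQ: 13+18+4+26+19 = 80
HQ-V3-T1-W7-B2-HQ: 13+18+24+26+9 = 90
HQ-V3-B2-T1-W7-HQ: 13+20+4+24+19 = 80
HQ-V3-W7-T1-B2-HQ: 13+8+24+4+9 = 58
HQ-B2-T1-V3-W7-HQ: 9+4+18+8+19 = 58
HQ-B2-V3-T1-W7-HQ: 9+20+18+24+19 = 90
The minimum is 56.
One optimal route: HQ → T1 → B2 → V3 → W7 → HQ (or its reverse).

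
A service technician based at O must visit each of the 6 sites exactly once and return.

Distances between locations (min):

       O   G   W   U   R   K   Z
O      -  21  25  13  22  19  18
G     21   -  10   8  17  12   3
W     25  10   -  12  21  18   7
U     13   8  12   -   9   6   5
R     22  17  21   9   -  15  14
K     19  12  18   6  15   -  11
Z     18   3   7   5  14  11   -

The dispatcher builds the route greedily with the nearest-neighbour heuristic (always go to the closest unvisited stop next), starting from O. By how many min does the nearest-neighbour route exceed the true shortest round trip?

From O: U=13, Z=18, K=19, G=21, R=22, W=25 → choose U (13).
From U: Z=5, K=6, G=8, R=9, W=12 → choose Z (5).
From Z: G=3, W=7, K=11, R=14 → choose G (3).
From G: W=10, K=12, R=17 → choose W (10).
From W: K=18, R=21 → choose K (18).
From K: R=15 → choose R (15).
NN route O → U → Z → G → W → K → R → O costs 86.
Optimal: O → W → Z → G → K → U → R → O costs 84 (by enumerating all 360 distinct tours).
Excess = 86 − 84 = 2.

2 min longer than the optimal tour.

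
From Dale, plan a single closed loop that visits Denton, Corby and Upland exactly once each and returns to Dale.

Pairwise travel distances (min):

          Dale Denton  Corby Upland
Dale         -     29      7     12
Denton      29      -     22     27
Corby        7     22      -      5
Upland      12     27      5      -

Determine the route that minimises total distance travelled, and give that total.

There are 3 distinct closed tours to check (reversals are equivalent).
Dale → Denton → Corby → Upland → Dale: 29+22+5+12 = 68
Dale → Denton → Upland → Corby → Dale: 29+27+5+7 = 68
Dale → Corby → Denton → Upland → Dale: 7+22+27+12 = 68
The minimum is 68.
One optimal route: Dale → Denton → Corby → Upland → Dale (or its reverse).

Minimum total distance: 68 min.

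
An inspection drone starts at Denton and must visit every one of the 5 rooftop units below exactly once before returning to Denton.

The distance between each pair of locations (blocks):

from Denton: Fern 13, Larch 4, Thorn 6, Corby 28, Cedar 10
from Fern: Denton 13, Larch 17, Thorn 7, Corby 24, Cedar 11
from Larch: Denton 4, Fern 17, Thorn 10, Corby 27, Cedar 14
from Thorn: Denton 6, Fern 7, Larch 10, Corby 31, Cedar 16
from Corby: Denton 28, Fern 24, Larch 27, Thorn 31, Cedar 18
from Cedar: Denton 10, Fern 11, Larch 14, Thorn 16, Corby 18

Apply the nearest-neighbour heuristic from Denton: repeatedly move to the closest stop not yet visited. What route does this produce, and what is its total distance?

Total distance 78 blocks via the nearest-neighbour route Denton → Larch → Thorn → Fern → Cedar → Corby → Denton.

From Denton: distances to unvisited — Larch=4, Thorn=6, Cedar=10, Fern=13, Corby=28. Nearest is Larch (4).
From Larch: distances to unvisited — Thorn=10, Cedar=14, Fern=17, Corby=27. Nearest is Thorn (10).
From Thorn: distances to unvisited — Fern=7, Cedar=16, Corby=31. Nearest is Fern (7).
From Fern: distances to unvisited — Cedar=11, Corby=24. Nearest is Cedar (11).
From Cedar: distances to unvisited — Corby=18. Nearest is Corby (18).
Return Corby→Denton: 28.
Total = 4 + 10 + 7 + 11 + 18 + 28 = 78.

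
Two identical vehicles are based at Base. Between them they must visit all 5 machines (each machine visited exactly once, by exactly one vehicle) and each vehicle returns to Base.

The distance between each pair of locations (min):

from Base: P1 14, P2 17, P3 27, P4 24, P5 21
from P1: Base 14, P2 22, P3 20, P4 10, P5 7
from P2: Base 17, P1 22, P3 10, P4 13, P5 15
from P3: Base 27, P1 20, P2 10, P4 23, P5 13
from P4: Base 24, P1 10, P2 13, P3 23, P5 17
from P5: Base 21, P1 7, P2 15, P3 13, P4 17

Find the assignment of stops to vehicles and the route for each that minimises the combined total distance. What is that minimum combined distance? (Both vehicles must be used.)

Minimum combined distance: 109 min.

Try each way of splitting the stops between the two vehicles (each non-empty) and, for each split, find the best tour for each vehicle:
  {P1} + {P2, P3, P4, P5}: 28 + 81 = 109
  {P2} + {P1, P3, P4, P5}: 34 + 81 = 115
  {P1, P2} + {P3, P4, P5}: 53 + 81 = 134
  {P3} + {P1, P2, P4, P5}: 54 + 68 = 122
  {P1, P3} + {P2, P4, P5}: 61 + 68 = 129
  {P2, P3} + {P1, P4, P5}: 54 + 62 = 116
  … (15 splits in total)
Best: vehicle 1 Base → P1 → Base = 28; vehicle 2 Base → P2 → P3 → P5 → P4 → Base = 81; combined 109.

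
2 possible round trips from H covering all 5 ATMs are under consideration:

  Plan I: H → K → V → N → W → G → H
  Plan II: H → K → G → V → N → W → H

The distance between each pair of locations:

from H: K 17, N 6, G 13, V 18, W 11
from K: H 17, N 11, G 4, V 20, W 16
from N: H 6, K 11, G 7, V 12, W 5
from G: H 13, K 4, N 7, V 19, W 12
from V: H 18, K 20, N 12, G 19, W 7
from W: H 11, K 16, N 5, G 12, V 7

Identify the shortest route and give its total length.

68 — Plan II is the shortest.

Plan I: 17 + 20 + 12 + 5 + 12 + 13 = 79
Plan II: 17 + 4 + 19 + 12 + 5 + 11 = 68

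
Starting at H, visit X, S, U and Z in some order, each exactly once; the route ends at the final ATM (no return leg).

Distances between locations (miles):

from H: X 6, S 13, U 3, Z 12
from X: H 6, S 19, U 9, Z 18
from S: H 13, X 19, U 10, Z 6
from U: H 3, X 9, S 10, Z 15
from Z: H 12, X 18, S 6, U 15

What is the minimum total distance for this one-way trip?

31 miles — the minimum one-way total.

There are 4! = 24 possible orderings.
H - X - S - U - Z: 6+19+10+15 = 50
H - X - S - Z - U: 6+19+6+15 = 46
H - X - U - S - Z: 6+9+10+6 = 31
H - X - U - Z - S: 6+9+15+6 = 36
H - X - Z - S - U: 6+18+6+10 = 40
H - X - Z - U - S: 6+18+15+10 = 49
H - S - X - U - Z: 13+19+9+15 = 56
H - S - X - Z - U: 13+19+18+15 = 65
H - S - U - X - Z: 13+10+9+18 = 50
H - S - U - Z - X: 13+10+15+18 = 56
H - S - Z - X - U: 13+6+18+9 = 46
H - S - Z - U - X: 13+6+15+9 = 43
H - U - X - S - Z: 3+9+19+6 = 37
H - U - X - Z - S: 3+9+18+6 = 36
… (10 more)
The minimum is 31.
One shortest path: H → X → U → S → Z.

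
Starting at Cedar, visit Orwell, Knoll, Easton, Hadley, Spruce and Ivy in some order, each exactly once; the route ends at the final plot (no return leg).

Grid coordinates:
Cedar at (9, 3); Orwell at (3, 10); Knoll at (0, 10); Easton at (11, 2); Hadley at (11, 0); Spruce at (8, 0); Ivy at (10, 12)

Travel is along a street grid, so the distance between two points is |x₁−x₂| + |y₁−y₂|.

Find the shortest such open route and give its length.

There are 6! = 720 possible orderings.
Cedar→Orwell→Knoll→Easton→Hadley→Spruce→Ivy: 13+3+19+2+3+14 = 54
Cedar→Orwell→Knoll→Easton→Hadley→Ivy→Spruce: 13+3+19+2+13+14 = 64
Cedar→Orwell→Knoll→Easton→Spruce→Hadley→Ivy: 13+3+19+5+3+13 = 56
Cedar→Orwell→Knoll→Easton→Spruce→Ivy→Hadley: 13+3+19+5+14+13 = 67
Cedar→Orwell→Knoll→Easton→Ivy→Hadley→Spruce: 13+3+19+11+13+3 = 62
Cedar→Orwell→Knoll→Easton→Ivy→Spruce→Hadley: 13+3+19+11+14+3 = 63
Cedar→Orwell→Knoll→Hadley→Easton→Spruce→Ivy: 13+3+21+2+5+14 = 58
Cedar→Orwell→Knoll→Hadley→Easton→Ivy→Spruce: 13+3+21+2+11+14 = 64
… (712 more)
Cedar→Spruce→Hadley→Easton→Ivy→Orwell→Knoll: 4+3+2+11+9+3 = 32  ← best
The minimum is 32.
One shortest path: Cedar → Spruce → Hadley → Easton → Ivy → Orwell → Knoll.

Shortest open route: 32.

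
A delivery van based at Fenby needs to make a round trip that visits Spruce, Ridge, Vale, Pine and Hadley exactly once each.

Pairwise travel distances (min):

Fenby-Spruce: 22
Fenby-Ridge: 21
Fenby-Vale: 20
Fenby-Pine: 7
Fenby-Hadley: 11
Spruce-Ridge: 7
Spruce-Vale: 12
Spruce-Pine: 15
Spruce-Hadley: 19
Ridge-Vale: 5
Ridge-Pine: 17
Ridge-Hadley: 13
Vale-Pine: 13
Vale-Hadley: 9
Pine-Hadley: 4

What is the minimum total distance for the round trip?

Fenby-Spruce-Ridge-Vale-Pine-Hadley-Fenby: 22+7+5+13+4+11 = 62
Fenby-Spruce-Ridge-Vale-Hadley-Pine-Fenby: 22+7+5+9+4+7 = 54
Fenby-Spruce-Ridge-Pine-Vale-Hadley-Fenby: 22+7+17+13+9+11 = 79
Fenby-Spruce-Ridge-Pine-Hadley-Vale-Fenby: 22+7+17+4+9+20 = 79
Fenby-Spruce-Ridge-Hadley-Vale-Pine-Fenby: 22+7+13+9+13+7 = 71
Fenby-Spruce-Ridge-Hadley-Pine-Vale-Fenby: 22+7+13+4+13+20 = 79
Fenby-Spruce-Vale-Ridge-Pine-Hadley-Fenby: 22+12+5+17+4+11 = 71
Fenby-Spruce-Vale-Ridge-Hadley-Pine-Fenby: 22+12+5+13+4+7 = 63
Fenby-Spruce-Vale-Pine-Ridge-Hadley-Fenby: 22+12+13+17+13+11 = 88
Fenby-Spruce-Vale-Pine-Hadley-Ridge-Fenby: 22+12+13+4+13+21 = 85
Fenby-Spruce-Vale-Hadley-Ridge-Pine-Fenby: 22+12+9+13+17+7 = 80
Fenby-Spruce-Vale-Hadley-Pine-Ridge-Fenby: 22+12+9+4+17+21 = 85
Fenby-Spruce-Pine-Ridge-Vale-Hadley-Fenby: 22+15+17+5+9+11 = 79
Fenby-Spruce-Pine-Ridge-Hadley-Vale-Fenby: 22+15+17+13+9+20 = 96
… (46 more)
The minimum is 54.
One optimal route: Fenby → Spruce → Ridge → Vale → Hadley → Pine → Fenby (or its reverse).

Shortest round trip = 54 min.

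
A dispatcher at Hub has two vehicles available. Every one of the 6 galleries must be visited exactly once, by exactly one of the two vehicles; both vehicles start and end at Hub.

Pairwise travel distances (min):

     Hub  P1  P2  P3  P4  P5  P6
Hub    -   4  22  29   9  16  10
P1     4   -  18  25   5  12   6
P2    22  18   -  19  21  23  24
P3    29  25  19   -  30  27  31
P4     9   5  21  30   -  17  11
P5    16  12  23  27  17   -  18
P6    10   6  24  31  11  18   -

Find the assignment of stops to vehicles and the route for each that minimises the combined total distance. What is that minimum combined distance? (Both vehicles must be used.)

Minimum combined distance: 112 min.

Check every non-empty split of the stops between the two vehicles; for each half take its own optimal tour:
  {P1} + {P2, P3, P4, P5, P6}: 8 + 104 = 112
  {P2} + {P1, P3, P4, P5, P6}: 44 + 94 = 138
  {P1, P2} + {P3, P4, P5, P6}: 44 + 94 = 138
  {P3} + {P1, P2, P4, P5, P6}: 58 + 81 = 139
  {P1, P3} + {P2, P4, P5, P6}: 58 + 81 = 139
  {P2, P3} + {P1, P4, P5, P6}: 70 + 54 = 124
  … (31 splits in total)
Best: vehicle 1 Hub → P1 → Hub = 8; vehicle 2 Hub → P4 → P2 → P3 → P5 → P6 → Hub = 104; combined 112.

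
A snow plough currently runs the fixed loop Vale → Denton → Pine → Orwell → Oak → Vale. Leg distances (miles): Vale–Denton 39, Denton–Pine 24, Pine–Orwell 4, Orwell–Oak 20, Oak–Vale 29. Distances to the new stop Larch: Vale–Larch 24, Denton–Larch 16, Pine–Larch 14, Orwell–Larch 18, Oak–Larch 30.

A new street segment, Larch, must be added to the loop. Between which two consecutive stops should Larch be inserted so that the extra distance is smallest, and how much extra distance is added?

+1 miles — insert Larch between Vale and Denton.

Insertion cost between consecutive stops i–j is d(i,Larch) + d(Larch,j) − d(i,j):
  between Vale and Denton: 24 + 16 − 39 = 1
  between Denton and Pine: 16 + 14 − 24 = 6
  between Pine and Orwell: 14 + 18 − 4 = 28
  between Orwell and Oak: 18 + 30 − 20 = 28
  between Oak and Vale: 30 + 24 − 29 = 25
Cheapest insertion is between Vale and Denton, adding 1.
New total = 116 + 1 = 117.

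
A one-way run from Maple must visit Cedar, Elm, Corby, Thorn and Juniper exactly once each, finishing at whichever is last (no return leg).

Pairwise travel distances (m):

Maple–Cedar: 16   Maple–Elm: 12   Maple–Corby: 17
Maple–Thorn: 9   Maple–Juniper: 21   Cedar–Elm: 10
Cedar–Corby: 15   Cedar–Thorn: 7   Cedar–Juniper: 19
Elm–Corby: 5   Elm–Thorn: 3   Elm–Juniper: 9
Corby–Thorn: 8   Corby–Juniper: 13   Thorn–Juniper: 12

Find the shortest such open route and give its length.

There are 5! = 120 possible orderings.
Maple - Cedar - Elm - Corby - Thorn - Juniper: 16+10+5+8+12 = 51
Maple - Cedar - Elm - Corby - Juniper - Thorn: 16+10+5+13+12 = 56
Maple - Cedar - Elm - Thorn - Corby - Juniper: 16+10+3+8+13 = 50
Maple - Cedar - Elm - Thorn - Juniper - Corby: 16+10+3+12+13 = 54
Maple - Cedar - Elm - Juniper - Corby - Thorn: 16+10+9+13+8 = 56
Maple - Cedar - Elm - Juniper - Thorn - Corby: 16+10+9+12+8 = 55
Maple - Cedar - Corby - Elm - Thorn - Juniper: 16+15+5+3+12 = 51
Maple - Cedar - Corby - Elm - Juniper - Thorn: 16+15+5+9+12 = 57
Maple - Cedar - Corby - Thorn - Elm - Juniper: 16+15+8+3+9 = 51
Maple - Cedar - Corby - Thorn - Juniper - Elm: 16+15+8+12+9 = 60
Maple - Cedar - Corby - Juniper - Elm - Thorn: 16+15+13+9+3 = 56
Maple - Cedar - Corby - Juniper - Thorn - Elm: 16+15+13+12+3 = 59
Maple - Cedar - Thorn - Elm - Corby - Juniper: 16+7+3+5+13 = 44
Maple - Cedar - Thorn - Elm - Juniper - Corby: 16+7+3+9+13 = 48
… (106 more)
The minimum is 44.
One shortest path: Maple → Cedar → Thorn → Elm → Corby → Juniper.

44 m — the minimum one-way total.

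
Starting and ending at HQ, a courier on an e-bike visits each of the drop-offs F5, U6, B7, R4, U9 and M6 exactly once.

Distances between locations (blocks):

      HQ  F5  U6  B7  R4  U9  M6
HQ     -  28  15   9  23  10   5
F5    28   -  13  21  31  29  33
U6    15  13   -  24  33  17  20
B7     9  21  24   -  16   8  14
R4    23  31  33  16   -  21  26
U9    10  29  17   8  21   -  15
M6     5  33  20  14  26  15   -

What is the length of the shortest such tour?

Shortest round trip = 103 blocks.

HQ → F5 → U6 → B7 → R4 → U9 → M6 → HQ: 28+13+24+16+21+15+5 = 122
HQ → F5 → U6 → B7 → R4 → M6 → U9 → HQ: 28+13+24+16+26+15+10 = 132
HQ → F5 → U6 → B7 → U9 → R4 → M6 → HQ: 28+13+24+8+21+26+5 = 125
HQ → F5 → U6 → B7 → U9 → M6 → R4 → HQ: 28+13+24+8+15+26+23 = 137
HQ → F5 → U6 → B7 → M6 → R4 → U9 → HQ: 28+13+24+14+26+21+10 = 136
HQ → F5 → U6 → B7 → M6 → U9 → R4 → HQ: 28+13+24+14+15+21+23 = 138
HQ → F5 → U6 → R4 → B7 → U9 → M6 → HQ: 28+13+33+16+8+15+5 = 118
HQ → F5 → U6 → R4 → B7 → M6 → U9 → HQ: 28+13+33+16+14+15+10 = 129
… (352 more)
HQ → U6 → F5 → R4 → B7 → U9 → M6 → HQ: 15+13+31+16+8+15+5 = 103  ← best
The minimum is 103.
One optimal route: HQ → U6 → F5 → R4 → B7 → U9 → M6 → HQ (or its reverse).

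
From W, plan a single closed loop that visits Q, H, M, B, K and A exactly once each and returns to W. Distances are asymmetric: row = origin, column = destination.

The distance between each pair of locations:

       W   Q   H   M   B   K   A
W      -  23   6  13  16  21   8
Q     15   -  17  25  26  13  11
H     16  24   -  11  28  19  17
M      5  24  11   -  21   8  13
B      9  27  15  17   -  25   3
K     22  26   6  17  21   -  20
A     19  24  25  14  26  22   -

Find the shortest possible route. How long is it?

W → Q → H → M → B → K → A → W: 23+17+11+21+25+20+19 = 136
W → Q → H → M → B → A → K → W: 23+17+11+21+3+22+22 = 119
W → Q → H → M → K → B → A → W: 23+17+11+8+21+3+19 = 102
W → Q → H → M → K → A → B → W: 23+17+11+8+20+26+9 = 114
W → Q → H → M → A → B → K → W: 23+17+11+13+26+25+22 = 137
W → Q → H → M → A → K → B → W: 23+17+11+13+22+21+9 = 116
W → Q → H → B → M → K → A → W: 23+17+28+17+8+20+19 = 132
W → Q → H → B → M → A → K → W: 23+17+28+17+13+22+22 = 142
… (712 more)
W → B → A → Q → K → H → M → W: 16+3+24+13+6+11+5 = 78  ← best
The minimum is 78.
One optimal route: W → B → A → Q → K → H → M → W.

Minimum total distance: 78.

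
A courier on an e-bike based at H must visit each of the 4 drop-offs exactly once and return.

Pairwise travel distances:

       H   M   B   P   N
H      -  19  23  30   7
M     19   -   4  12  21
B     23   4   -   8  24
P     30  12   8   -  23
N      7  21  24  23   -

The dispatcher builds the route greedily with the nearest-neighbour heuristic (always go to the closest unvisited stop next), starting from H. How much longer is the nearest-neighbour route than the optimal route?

From H: N=7, M=19, B=23, P=30 → choose N (7).
From N: M=21, P=23, B=24 → choose M (21).
From M: B=4, P=12 → choose B (4).
From B: P=8 → choose P (8).
NN route H → N → M → B → P → H costs 70.
Optimal: H → M → B → P → N → H costs 61 (by enumerating all 12 distinct tours).
Excess = 70 − 61 = 9.

9 longer than the optimal tour.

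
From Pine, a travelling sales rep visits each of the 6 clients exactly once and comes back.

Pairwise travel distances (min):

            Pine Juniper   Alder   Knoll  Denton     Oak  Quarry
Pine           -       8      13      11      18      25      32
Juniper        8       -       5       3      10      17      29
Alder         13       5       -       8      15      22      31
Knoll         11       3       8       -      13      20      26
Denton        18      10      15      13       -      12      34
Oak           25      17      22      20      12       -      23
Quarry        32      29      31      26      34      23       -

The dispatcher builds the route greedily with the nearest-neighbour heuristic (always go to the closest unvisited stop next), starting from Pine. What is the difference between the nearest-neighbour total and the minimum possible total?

Pine: Juniper=8, Knoll=11, Alder=13, Denton=18, Oak=25, Quarry=32 ⇒ Juniper
Juniper: Knoll=3, Alder=5, Denton=10, Oak=17, Quarry=29 ⇒ Knoll
Knoll: Alder=8, Denton=13, Oak=20, Quarry=26 ⇒ Alder
Alder: Denton=15, Oak=22, Quarry=31 ⇒ Denton
Denton: Oak=12, Quarry=34 ⇒ Oak
Oak: Quarry=23 ⇒ Quarry
NN route Pine → Juniper → Knoll → Alder → Denton → Oak → Quarry → Pine costs 101.
Optimal: Pine → Juniper → Alder → Knoll → Quarry → Oak → Denton → Pine costs 100 (by enumerating all 360 distinct tours).
Excess = 101 − 100 = 1.

Excess over optimum: 1 min.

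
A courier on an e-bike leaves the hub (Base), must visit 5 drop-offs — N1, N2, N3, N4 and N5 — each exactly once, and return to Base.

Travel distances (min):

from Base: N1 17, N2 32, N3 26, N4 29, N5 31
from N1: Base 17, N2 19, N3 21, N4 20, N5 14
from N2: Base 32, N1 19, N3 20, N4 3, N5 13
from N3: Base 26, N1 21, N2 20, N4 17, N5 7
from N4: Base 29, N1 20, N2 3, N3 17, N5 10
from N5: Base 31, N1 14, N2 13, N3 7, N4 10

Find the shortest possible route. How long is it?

There are 60 distinct closed tours to check (reversals are equivalent).
Base-N1-N2-N3-N4-N5-Base: 17+19+20+17+10+31 = 114
Base-N1-N2-N3-N5-N4-Base: 17+19+20+7+10+29 = 102
Base-N1-N2-N4-N3-N5-Base: 17+19+3+17+7+31 = 94
Base-N1-N2-N4-N5-N3-Base: 17+19+3+10+7+26 = 82
Base-N1-N2-N5-N3-N4-Base: 17+19+13+7+17+29 = 102
Base-N1-N2-N5-N4-N3-Base: 17+19+13+10+17+26 = 102
Base-N1-N3-N2-N4-N5-Base: 17+21+20+3+10+31 = 102
Base-N1-N3-N2-N5-N4-Base: 17+21+20+13+10+29 = 110
Base-N1-N3-N4-N2-N5-Base: 17+21+17+3+13+31 = 102
Base-N1-N3-N4-N5-N2-Base: 17+21+17+10+13+32 = 110
Base-N1-N3-N5-N2-N4-Base: 17+21+7+13+3+29 = 90
Base-N1-N3-N5-N4-N2-Base: 17+21+7+10+3+32 = 90
Base-N1-N4-N2-N3-N5-Base: 17+20+3+20+7+31 = 98
Base-N1-N4-N2-N5-N3-Base: 17+20+3+13+7+26 = 86
… (46 more)
The minimum is 82.
One optimal route: Base → N1 → N2 → N4 → N5 → N3 → Base (or its reverse).

82 min — the shortest possible round trip.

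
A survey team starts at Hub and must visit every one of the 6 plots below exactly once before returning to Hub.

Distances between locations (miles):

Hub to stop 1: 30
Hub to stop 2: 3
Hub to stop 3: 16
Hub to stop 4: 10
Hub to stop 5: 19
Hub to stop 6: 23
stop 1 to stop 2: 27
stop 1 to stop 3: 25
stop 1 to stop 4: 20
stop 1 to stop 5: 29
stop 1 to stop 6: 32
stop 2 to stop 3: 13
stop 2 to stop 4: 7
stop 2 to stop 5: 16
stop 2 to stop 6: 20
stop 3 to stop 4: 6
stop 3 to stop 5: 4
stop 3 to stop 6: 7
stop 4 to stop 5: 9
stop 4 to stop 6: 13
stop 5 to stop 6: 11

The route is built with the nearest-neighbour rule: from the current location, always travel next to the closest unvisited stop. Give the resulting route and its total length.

At Hub the remaining stops are stop 2 3, stop 4 10, stop 3 16, stop 5 19, stop 6 23, stop 1 30; go to stop 2.
At stop 2 the remaining stops are stop 4 7, stop 3 13, stop 5 16, stop 6 20, stop 1 27; go to stop 4.
At stop 4 the remaining stops are stop 3 6, stop 5 9, stop 6 13, stop 1 20; go to stop 3.
At stop 3 the remaining stops are stop 5 4, stop 6 7, stop 1 25; go to stop 5.
At stop 5 the remaining stops are stop 6 11, stop 1 29; go to stop 6.
At stop 6 the remaining stops are stop 1 32; go to stop 1.
Return stop 1→Hub: 30.
Total = 3 + 7 + 6 + 4 + 11 + 32 + 30 = 93.

Nearest-neighbour total = 93 miles; route Hub → stop 2 → stop 4 → stop 3 → stop 5 → stop 6 → stop 1 → Hub.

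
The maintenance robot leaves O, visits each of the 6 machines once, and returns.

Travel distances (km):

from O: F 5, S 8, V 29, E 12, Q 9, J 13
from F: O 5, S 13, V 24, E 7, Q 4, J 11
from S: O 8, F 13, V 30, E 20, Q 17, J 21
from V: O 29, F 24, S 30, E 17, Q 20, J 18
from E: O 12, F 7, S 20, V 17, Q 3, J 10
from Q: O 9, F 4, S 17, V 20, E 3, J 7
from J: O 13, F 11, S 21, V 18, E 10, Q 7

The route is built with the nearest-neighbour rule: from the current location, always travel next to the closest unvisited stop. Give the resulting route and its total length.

78 km along O → F → Q → E → J → V → S → O.

O → [F:5 / S:8 / Q:9 / E:12 / J:13 / V:29] → F (5)
F → [Q:4 / E:7 / J:11 / S:13 / V:24] → Q (4)
Q → [E:3 / J:7 / S:17 / V:20] → E (3)
E → [J:10 / V:17 / S:20] → J (10)
J → [V:18 / S:21] → V (18)
V → [S:30] → S (30)
Return S→O: 8.
Total = 5 + 4 + 3 + 10 + 18 + 30 + 8 = 78.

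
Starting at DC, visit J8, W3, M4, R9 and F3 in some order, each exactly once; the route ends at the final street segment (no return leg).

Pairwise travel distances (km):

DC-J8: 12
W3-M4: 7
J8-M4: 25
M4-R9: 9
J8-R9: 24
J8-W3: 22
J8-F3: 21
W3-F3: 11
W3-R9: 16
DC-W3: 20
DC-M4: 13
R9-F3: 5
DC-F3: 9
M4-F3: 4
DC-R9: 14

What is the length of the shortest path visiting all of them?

Minimum one-way distance = 50 km.

There are 5! = 120 possible orderings.
DC→J8→W3→M4→R9→F3: 12+22+7+9+5 = 55
DC→J8→W3→M4→F3→R9: 12+22+7+4+5 = 50
DC→J8→W3→R9→M4→F3: 12+22+16+9+4 = 63
DC→J8→W3→R9→F3→M4: 12+22+16+5+4 = 59
DC→J8→W3→F3→M4→R9: 12+22+11+4+9 = 58
DC→J8→W3→F3→R9→M4: 12+22+11+5+9 = 59
DC→J8→M4→W3→R9→F3: 12+25+7+16+5 = 65
DC→J8→M4→W3→F3→R9: 12+25+7+11+5 = 60
DC→J8→M4→R9→W3→F3: 12+25+9+16+11 = 73
DC→J8→M4→R9→F3→W3: 12+25+9+5+11 = 62
DC→J8→M4→F3→W3→R9: 12+25+4+11+16 = 68
DC→J8→M4→F3→R9→W3: 12+25+4+5+16 = 62
DC→J8→R9→W3→M4→F3: 12+24+16+7+4 = 63
DC→J8→R9→W3→F3→M4: 12+24+16+11+4 = 67
… (106 more)
The minimum is 50.
One shortest path: DC → J8 → W3 → M4 → F3 → R9.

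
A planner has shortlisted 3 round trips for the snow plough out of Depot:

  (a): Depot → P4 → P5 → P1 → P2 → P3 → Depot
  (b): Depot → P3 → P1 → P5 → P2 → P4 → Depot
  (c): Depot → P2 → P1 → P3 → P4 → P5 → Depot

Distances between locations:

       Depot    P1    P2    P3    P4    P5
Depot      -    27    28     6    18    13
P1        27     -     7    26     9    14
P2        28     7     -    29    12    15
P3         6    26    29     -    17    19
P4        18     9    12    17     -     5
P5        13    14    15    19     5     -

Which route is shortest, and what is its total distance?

(a): 18 + 5 + 14 + 7 + 29 + 6 = 79
(b): 6 + 26 + 14 + 15 + 12 + 18 = 91
(c): 28 + 7 + 26 + 17 + 5 + 13 = 96

79 — (a) is the shortest.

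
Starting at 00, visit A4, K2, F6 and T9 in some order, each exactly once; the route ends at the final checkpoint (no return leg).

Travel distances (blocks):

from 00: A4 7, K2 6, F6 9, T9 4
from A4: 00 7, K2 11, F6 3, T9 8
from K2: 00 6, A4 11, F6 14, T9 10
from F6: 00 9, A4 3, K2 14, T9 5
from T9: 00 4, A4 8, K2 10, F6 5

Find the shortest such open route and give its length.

Minimum one-way distance = 23 blocks.

There are 4! = 24 possible orderings.
00 → A4 → K2 → F6 → T9: 7+11+14+5 = 37
00 → A4 → K2 → T9 → F6: 7+11+10+5 = 33
00 → A4 → F6 → K2 → T9: 7+3+14+10 = 34
00 → A4 → F6 → T9 → K2: 7+3+5+10 = 25
00 → A4 → T9 → K2 → F6: 7+8+10+14 = 39
00 → A4 → T9 → F6 → K2: 7+8+5+14 = 34
00 → K2 → A4 → F6 → T9: 6+11+3+5 = 25
00 → K2 → A4 → T9 → F6: 6+11+8+5 = 30
00 → K2 → F6 → A4 → T9: 6+14+3+8 = 31
00 → K2 → F6 → T9 → A4: 6+14+5+8 = 33
00 → K2 → T9 → A4 → F6: 6+10+8+3 = 27
00 → K2 → T9 → F6 → A4: 6+10+5+3 = 24
00 → F6 → A4 → K2 → T9: 9+3+11+10 = 33
00 → F6 → A4 → T9 → K2: 9+3+8+10 = 30
… (10 more)
00 → T9 → F6 → A4 → K2: 4+5+3+11 = 23  ← best
The minimum is 23.
One shortest path: 00 → T9 → F6 → A4 → K2.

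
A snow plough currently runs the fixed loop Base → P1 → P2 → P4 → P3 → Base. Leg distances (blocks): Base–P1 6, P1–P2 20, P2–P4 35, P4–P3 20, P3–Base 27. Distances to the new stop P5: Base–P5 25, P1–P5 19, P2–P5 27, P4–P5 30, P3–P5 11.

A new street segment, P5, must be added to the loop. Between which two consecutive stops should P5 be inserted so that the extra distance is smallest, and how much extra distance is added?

Insertion cost between consecutive stops i–j is d(i,P5) + d(P5,j) − d(i,j):
  between Base and P1: 25 + 19 − 6 = 38
  between P1 and P2: 19 + 27 − 20 = 26
  between P2 and P4: 27 + 30 − 35 = 22
  between P4 and P3: 30 + 11 − 20 = 21
  between P3 and Base: 11 + 25 − 27 = 9
Cheapest insertion is between P3 and Base, adding 9.
New total = 108 + 9 = 117.

Minimum extra distance: 9 blocks, inserting P5 between P3 and Base.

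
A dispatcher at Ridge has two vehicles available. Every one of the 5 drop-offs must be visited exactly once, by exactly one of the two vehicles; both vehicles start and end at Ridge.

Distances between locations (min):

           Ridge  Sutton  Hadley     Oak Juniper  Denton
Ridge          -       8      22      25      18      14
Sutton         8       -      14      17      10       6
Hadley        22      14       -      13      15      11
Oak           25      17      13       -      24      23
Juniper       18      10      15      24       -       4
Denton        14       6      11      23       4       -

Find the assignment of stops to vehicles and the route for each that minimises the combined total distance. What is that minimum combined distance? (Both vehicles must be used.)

There are 2^4 − 1 = 15 ways to divide the 5 stops into two non-empty groups. For each, the best each vehicle can do is its own shortest tour through its group:
  {Sutton} + {Hadley, Oak, Juniper, Denton}: 16 + 71 = 87
  {Hadley} + {Sutton, Oak, Juniper, Denton}: 44 + 67 = 111
  {Sutton, Hadley} + {Oak, Juniper, Denton}: 44 + 67 = 111
  {Oak} + {Sutton, Hadley, Juniper, Denton}: 50 + 55 = 105
  {Sutton, Oak} + {Hadley, Juniper, Denton}: 50 + 55 = 105
  {Hadley, Oak} + {Sutton, Juniper, Denton}: 60 + 36 = 96
  … (15 splits in total)
Best: vehicle 1 Ridge → Sutton → Ridge = 16; vehicle 2 Ridge → Oak → Hadley → Juniper → Denton → Ridge = 71; combined 87.

87 min — the smallest possible combined total.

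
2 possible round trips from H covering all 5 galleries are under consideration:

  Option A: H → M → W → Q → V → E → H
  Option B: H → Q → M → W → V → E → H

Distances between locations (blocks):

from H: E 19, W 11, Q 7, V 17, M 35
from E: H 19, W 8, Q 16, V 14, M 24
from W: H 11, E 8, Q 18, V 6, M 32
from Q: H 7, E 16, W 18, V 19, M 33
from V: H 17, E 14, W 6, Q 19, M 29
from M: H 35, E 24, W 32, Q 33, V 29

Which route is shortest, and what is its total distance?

Shortest is Option B, total 111 blocks.

Option A: 35 + 32 + 18 + 19 + 14 + 19 = 137
Option B: 7 + 33 + 32 + 6 + 14 + 19 = 111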